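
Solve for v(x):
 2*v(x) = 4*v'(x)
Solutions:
 v(x) = C1*exp(x/2)


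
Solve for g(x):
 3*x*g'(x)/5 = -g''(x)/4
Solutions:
 g(x) = C1 + C2*erf(sqrt(30)*x/5)


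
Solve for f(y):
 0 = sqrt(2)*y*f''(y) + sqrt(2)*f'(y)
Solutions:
 f(y) = C1 + C2*log(y)


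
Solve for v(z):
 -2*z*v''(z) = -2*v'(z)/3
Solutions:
 v(z) = C1 + C2*z^(4/3)


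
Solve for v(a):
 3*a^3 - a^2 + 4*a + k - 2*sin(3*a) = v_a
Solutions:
 v(a) = C1 + 3*a^4/4 - a^3/3 + 2*a^2 + a*k + 2*cos(3*a)/3


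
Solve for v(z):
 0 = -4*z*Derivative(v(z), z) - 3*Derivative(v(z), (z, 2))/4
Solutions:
 v(z) = C1 + C2*erf(2*sqrt(6)*z/3)


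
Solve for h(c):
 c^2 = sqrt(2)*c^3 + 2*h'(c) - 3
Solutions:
 h(c) = C1 - sqrt(2)*c^4/8 + c^3/6 + 3*c/2


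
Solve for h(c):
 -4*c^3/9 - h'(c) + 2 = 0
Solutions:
 h(c) = C1 - c^4/9 + 2*c


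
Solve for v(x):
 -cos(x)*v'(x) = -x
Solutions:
 v(x) = C1 + Integral(x/cos(x), x)


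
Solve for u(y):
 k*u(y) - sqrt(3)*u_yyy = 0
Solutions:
 u(y) = C1*exp(3^(5/6)*k^(1/3)*y/3) + C2*exp(k^(1/3)*y*(-3^(5/6) + 3*3^(1/3)*I)/6) + C3*exp(-k^(1/3)*y*(3^(5/6) + 3*3^(1/3)*I)/6)


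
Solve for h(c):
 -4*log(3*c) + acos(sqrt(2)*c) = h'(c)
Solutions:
 h(c) = C1 - 4*c*log(c) + c*acos(sqrt(2)*c) - 4*c*log(3) + 4*c - sqrt(2)*sqrt(1 - 2*c^2)/2


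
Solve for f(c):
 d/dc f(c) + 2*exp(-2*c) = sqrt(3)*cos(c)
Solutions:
 f(c) = C1 + sqrt(3)*sin(c) + exp(-2*c)


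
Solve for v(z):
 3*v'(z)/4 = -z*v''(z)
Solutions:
 v(z) = C1 + C2*z^(1/4)


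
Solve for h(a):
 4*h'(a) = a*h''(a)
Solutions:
 h(a) = C1 + C2*a^5


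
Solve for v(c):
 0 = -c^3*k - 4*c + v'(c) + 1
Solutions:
 v(c) = C1 + c^4*k/4 + 2*c^2 - c


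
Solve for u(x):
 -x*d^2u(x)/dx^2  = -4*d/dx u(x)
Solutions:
 u(x) = C1 + C2*x^5


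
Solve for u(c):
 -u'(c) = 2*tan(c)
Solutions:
 u(c) = C1 + 2*log(cos(c))


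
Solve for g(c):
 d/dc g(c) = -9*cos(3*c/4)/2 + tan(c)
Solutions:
 g(c) = C1 - log(cos(c)) - 6*sin(3*c/4)


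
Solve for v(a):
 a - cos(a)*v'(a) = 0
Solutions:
 v(a) = C1 + Integral(a/cos(a), a)


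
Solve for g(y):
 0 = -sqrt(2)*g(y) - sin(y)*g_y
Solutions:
 g(y) = C1*(cos(y) + 1)^(sqrt(2)/2)/(cos(y) - 1)^(sqrt(2)/2)


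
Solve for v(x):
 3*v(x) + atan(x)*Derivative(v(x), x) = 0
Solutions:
 v(x) = C1*exp(-3*Integral(1/atan(x), x))


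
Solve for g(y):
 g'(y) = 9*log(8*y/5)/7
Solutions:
 g(y) = C1 + 9*y*log(y)/7 - 9*y*log(5)/7 - 9*y/7 + 27*y*log(2)/7


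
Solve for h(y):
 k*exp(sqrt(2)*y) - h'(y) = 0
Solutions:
 h(y) = C1 + sqrt(2)*k*exp(sqrt(2)*y)/2


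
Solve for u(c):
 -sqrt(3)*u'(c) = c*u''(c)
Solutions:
 u(c) = C1 + C2*c^(1 - sqrt(3))


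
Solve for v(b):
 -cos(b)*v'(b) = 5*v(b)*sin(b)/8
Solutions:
 v(b) = C1*cos(b)^(5/8)


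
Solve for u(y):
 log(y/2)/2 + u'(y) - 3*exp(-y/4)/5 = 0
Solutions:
 u(y) = C1 - y*log(y)/2 + y*(log(2) + 1)/2 - 12*exp(-y/4)/5


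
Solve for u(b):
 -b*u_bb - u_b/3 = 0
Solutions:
 u(b) = C1 + C2*b^(2/3)


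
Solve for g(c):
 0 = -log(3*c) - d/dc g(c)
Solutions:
 g(c) = C1 - c*log(c) - c*log(3) + c


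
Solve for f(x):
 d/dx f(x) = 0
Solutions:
 f(x) = C1


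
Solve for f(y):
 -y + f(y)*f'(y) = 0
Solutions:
 f(y) = -sqrt(C1 + y^2)
 f(y) = sqrt(C1 + y^2)


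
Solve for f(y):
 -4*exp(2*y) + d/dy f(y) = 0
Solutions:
 f(y) = C1 + 2*exp(2*y)


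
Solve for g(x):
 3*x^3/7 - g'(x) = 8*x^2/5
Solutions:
 g(x) = C1 + 3*x^4/28 - 8*x^3/15


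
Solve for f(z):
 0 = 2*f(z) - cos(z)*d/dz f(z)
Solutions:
 f(z) = C1*(sin(z) + 1)/(sin(z) - 1)


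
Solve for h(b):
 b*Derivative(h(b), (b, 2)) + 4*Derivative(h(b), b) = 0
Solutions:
 h(b) = C1 + C2/b^3


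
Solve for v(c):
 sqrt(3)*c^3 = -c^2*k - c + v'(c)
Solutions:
 v(c) = C1 + sqrt(3)*c^4/4 + c^3*k/3 + c^2/2


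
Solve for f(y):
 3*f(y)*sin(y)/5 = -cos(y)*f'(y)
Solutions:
 f(y) = C1*cos(y)^(3/5)


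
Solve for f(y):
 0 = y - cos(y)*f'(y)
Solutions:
 f(y) = C1 + Integral(y/cos(y), y)


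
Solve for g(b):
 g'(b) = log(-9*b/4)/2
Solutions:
 g(b) = C1 + b*log(-b)/2 + b*(-log(2) - 1/2 + log(3))


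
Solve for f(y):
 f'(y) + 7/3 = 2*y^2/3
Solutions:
 f(y) = C1 + 2*y^3/9 - 7*y/3


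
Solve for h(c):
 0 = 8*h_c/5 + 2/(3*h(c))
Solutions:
 h(c) = -sqrt(C1 - 30*c)/6
 h(c) = sqrt(C1 - 30*c)/6


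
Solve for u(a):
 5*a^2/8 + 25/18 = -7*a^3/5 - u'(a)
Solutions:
 u(a) = C1 - 7*a^4/20 - 5*a^3/24 - 25*a/18


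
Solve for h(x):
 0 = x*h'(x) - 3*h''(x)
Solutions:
 h(x) = C1 + C2*erfi(sqrt(6)*x/6)


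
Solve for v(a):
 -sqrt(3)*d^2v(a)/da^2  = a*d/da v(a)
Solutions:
 v(a) = C1 + C2*erf(sqrt(2)*3^(3/4)*a/6)


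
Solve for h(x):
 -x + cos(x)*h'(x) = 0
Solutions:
 h(x) = C1 + Integral(x/cos(x), x)


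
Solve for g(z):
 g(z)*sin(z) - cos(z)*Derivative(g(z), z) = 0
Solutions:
 g(z) = C1/cos(z)


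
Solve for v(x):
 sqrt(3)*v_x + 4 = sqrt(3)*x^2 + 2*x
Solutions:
 v(x) = C1 + x^3/3 + sqrt(3)*x^2/3 - 4*sqrt(3)*x/3


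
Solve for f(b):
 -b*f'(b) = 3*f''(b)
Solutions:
 f(b) = C1 + C2*erf(sqrt(6)*b/6)


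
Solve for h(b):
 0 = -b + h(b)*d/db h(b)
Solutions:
 h(b) = -sqrt(C1 + b^2)
 h(b) = sqrt(C1 + b^2)


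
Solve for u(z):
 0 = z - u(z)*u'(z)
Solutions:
 u(z) = -sqrt(C1 + z^2)
 u(z) = sqrt(C1 + z^2)


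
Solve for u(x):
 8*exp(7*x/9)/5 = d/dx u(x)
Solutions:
 u(x) = C1 + 72*exp(7*x/9)/35


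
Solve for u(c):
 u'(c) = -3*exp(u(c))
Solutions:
 u(c) = log(1/(C1 + 3*c))


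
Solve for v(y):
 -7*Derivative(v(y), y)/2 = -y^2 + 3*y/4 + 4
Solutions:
 v(y) = C1 + 2*y^3/21 - 3*y^2/28 - 8*y/7


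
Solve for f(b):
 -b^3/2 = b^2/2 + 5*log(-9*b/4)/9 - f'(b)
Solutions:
 f(b) = C1 + b^4/8 + b^3/6 + 5*b*log(-b)/9 + 5*b*(-2*log(2) - 1 + 2*log(3))/9


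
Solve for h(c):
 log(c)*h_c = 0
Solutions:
 h(c) = C1


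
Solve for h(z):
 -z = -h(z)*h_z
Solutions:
 h(z) = -sqrt(C1 + z^2)
 h(z) = sqrt(C1 + z^2)


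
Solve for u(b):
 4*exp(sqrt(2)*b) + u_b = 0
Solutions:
 u(b) = C1 - 2*sqrt(2)*exp(sqrt(2)*b)


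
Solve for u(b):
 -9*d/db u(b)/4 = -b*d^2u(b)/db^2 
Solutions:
 u(b) = C1 + C2*b^(13/4)


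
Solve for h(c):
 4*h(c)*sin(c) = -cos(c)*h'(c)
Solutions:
 h(c) = C1*cos(c)^4


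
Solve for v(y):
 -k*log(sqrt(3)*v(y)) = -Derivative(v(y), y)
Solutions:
 Integral(1/(2*log(_y) + log(3)), (_y, v(y))) = C1 + k*y/2


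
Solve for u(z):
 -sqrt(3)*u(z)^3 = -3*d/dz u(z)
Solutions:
 u(z) = -sqrt(6)*sqrt(-1/(C1 + sqrt(3)*z))/2
 u(z) = sqrt(6)*sqrt(-1/(C1 + sqrt(3)*z))/2


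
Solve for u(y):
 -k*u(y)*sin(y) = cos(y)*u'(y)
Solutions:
 u(y) = C1*exp(k*log(cos(y)))


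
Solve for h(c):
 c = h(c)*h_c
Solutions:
 h(c) = -sqrt(C1 + c^2)
 h(c) = sqrt(C1 + c^2)


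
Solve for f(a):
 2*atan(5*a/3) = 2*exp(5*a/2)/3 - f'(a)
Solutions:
 f(a) = C1 - 2*a*atan(5*a/3) + 4*exp(5*a/2)/15 + 3*log(25*a^2 + 9)/5


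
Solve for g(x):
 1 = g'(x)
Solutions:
 g(x) = C1 + x


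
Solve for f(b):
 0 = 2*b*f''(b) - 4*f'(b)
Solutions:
 f(b) = C1 + C2*b^3


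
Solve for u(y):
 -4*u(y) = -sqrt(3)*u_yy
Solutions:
 u(y) = C1*exp(-2*3^(3/4)*y/3) + C2*exp(2*3^(3/4)*y/3)


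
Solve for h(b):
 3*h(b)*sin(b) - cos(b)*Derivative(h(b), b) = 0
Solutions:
 h(b) = C1/cos(b)^3


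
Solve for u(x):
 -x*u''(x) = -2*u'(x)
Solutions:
 u(x) = C1 + C2*x^3


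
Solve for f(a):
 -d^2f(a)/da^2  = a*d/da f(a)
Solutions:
 f(a) = C1 + C2*erf(sqrt(2)*a/2)


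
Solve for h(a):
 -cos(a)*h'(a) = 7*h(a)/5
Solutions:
 h(a) = C1*(sin(a) - 1)^(7/10)/(sin(a) + 1)^(7/10)


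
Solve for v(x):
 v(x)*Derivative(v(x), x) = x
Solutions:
 v(x) = -sqrt(C1 + x^2)
 v(x) = sqrt(C1 + x^2)


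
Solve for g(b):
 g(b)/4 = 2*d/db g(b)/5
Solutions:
 g(b) = C1*exp(5*b/8)


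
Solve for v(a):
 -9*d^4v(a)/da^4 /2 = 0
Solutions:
 v(a) = C1 + C2*a + C3*a^2 + C4*a^3


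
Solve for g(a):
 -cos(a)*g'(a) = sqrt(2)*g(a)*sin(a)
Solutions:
 g(a) = C1*cos(a)^(sqrt(2))


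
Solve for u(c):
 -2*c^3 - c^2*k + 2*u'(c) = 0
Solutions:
 u(c) = C1 + c^4/4 + c^3*k/6


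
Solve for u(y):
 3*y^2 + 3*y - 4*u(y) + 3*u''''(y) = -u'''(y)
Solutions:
 u(y) = C1*exp(y*(-24 - 10*2^(2/3)/(167/27 + sqrt(41))^(1/3) + 9*2^(1/3)*(167/27 + sqrt(41))^(1/3))/54)*sin(sqrt(3)*y*(20/(334/27 + 2*sqrt(41))^(1/3) + 9*(334/27 + 2*sqrt(41))^(1/3))/54) + C2*exp(y*(-24 - 10*2^(2/3)/(167/27 + sqrt(41))^(1/3) + 9*2^(1/3)*(167/27 + sqrt(41))^(1/3))/54)*cos(sqrt(3)*y*(20/(334/27 + 2*sqrt(41))^(1/3) + 9*(334/27 + 2*sqrt(41))^(1/3))/54) + C3*exp(y) + C4*exp(y*(-9*2^(1/3)*(167/27 + sqrt(41))^(1/3) - 12 + 10*2^(2/3)/(167/27 + sqrt(41))^(1/3))/27) + 3*y^2/4 + 3*y/4


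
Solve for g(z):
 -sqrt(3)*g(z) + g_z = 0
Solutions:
 g(z) = C1*exp(sqrt(3)*z)


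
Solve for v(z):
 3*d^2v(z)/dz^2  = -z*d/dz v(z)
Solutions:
 v(z) = C1 + C2*erf(sqrt(6)*z/6)


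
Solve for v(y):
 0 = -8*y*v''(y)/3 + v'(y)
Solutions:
 v(y) = C1 + C2*y^(11/8)


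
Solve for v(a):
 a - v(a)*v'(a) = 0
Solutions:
 v(a) = -sqrt(C1 + a^2)
 v(a) = sqrt(C1 + a^2)


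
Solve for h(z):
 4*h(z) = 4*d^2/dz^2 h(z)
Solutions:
 h(z) = C1*exp(-z) + C2*exp(z)


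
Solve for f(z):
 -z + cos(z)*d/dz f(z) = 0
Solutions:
 f(z) = C1 + Integral(z/cos(z), z)


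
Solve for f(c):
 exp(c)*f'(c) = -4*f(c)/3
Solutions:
 f(c) = C1*exp(4*exp(-c)/3)


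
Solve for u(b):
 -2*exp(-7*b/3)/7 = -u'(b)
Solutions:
 u(b) = C1 - 6*exp(-7*b/3)/49


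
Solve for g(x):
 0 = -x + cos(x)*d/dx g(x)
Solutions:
 g(x) = C1 + Integral(x/cos(x), x)


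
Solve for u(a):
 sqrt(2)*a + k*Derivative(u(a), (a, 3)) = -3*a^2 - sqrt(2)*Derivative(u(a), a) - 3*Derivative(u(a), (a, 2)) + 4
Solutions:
 u(a) = C1 + C2*exp(a*(sqrt(-4*sqrt(2)*k + 9) - 3)/(2*k)) + C3*exp(-a*(sqrt(-4*sqrt(2)*k + 9) + 3)/(2*k)) - sqrt(2)*a^3/2 + 4*a^2 + 3*a*k - 10*sqrt(2)*a


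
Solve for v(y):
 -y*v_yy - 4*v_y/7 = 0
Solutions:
 v(y) = C1 + C2*y^(3/7)


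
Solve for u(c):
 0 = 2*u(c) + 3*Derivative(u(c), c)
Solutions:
 u(c) = C1*exp(-2*c/3)


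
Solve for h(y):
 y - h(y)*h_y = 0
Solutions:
 h(y) = -sqrt(C1 + y^2)
 h(y) = sqrt(C1 + y^2)


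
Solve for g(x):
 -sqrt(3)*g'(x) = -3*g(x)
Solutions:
 g(x) = C1*exp(sqrt(3)*x)


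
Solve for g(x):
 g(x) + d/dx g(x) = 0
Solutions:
 g(x) = C1*exp(-x)


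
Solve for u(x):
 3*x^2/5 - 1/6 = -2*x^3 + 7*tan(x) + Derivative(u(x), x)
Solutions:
 u(x) = C1 + x^4/2 + x^3/5 - x/6 + 7*log(cos(x))


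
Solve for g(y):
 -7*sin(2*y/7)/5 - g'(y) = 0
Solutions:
 g(y) = C1 + 49*cos(2*y/7)/10


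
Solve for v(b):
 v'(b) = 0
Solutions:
 v(b) = C1


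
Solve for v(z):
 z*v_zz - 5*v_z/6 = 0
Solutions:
 v(z) = C1 + C2*z^(11/6)


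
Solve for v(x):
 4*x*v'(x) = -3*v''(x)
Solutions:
 v(x) = C1 + C2*erf(sqrt(6)*x/3)


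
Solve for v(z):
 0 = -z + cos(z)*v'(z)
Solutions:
 v(z) = C1 + Integral(z/cos(z), z)


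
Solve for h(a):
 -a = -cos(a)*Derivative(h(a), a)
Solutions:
 h(a) = C1 + Integral(a/cos(a), a)


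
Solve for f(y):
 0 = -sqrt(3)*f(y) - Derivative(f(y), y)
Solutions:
 f(y) = C1*exp(-sqrt(3)*y)


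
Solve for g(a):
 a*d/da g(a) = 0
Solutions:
 g(a) = C1


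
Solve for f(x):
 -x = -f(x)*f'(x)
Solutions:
 f(x) = -sqrt(C1 + x^2)
 f(x) = sqrt(C1 + x^2)


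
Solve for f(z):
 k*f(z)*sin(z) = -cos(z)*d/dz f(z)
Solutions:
 f(z) = C1*exp(k*log(cos(z)))


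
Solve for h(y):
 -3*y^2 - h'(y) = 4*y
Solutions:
 h(y) = C1 - y^3 - 2*y^2


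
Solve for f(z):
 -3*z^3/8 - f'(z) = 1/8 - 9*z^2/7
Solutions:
 f(z) = C1 - 3*z^4/32 + 3*z^3/7 - z/8


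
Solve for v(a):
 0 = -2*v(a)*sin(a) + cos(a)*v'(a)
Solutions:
 v(a) = C1/cos(a)^2


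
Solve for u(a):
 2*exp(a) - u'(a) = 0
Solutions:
 u(a) = C1 + 2*exp(a)


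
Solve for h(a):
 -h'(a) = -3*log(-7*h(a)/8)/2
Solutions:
 -2*Integral(1/(log(-_y) - 3*log(2) + log(7)), (_y, h(a)))/3 = C1 - a


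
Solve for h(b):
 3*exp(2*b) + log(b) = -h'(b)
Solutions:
 h(b) = C1 - b*log(b) + b - 3*exp(2*b)/2


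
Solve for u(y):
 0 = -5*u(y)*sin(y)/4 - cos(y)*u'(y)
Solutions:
 u(y) = C1*cos(y)^(5/4)


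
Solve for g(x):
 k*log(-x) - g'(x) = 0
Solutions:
 g(x) = C1 + k*x*log(-x) - k*x


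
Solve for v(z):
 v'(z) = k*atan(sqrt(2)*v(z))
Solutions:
 Integral(1/atan(sqrt(2)*_y), (_y, v(z))) = C1 + k*z


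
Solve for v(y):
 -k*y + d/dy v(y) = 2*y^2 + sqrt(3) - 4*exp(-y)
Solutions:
 v(y) = C1 + k*y^2/2 + 2*y^3/3 + sqrt(3)*y + 4*exp(-y)


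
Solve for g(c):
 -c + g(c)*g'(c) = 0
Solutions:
 g(c) = -sqrt(C1 + c^2)
 g(c) = sqrt(C1 + c^2)


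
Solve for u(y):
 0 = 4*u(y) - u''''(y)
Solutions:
 u(y) = C1*exp(-sqrt(2)*y) + C2*exp(sqrt(2)*y) + C3*sin(sqrt(2)*y) + C4*cos(sqrt(2)*y)


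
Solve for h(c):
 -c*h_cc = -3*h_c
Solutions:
 h(c) = C1 + C2*c^4


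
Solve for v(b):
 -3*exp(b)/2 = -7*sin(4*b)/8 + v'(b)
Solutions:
 v(b) = C1 - 3*exp(b)/2 - 7*cos(4*b)/32


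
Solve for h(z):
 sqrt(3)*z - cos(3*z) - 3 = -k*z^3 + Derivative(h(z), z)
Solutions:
 h(z) = C1 + k*z^4/4 + sqrt(3)*z^2/2 - 3*z - sin(3*z)/3


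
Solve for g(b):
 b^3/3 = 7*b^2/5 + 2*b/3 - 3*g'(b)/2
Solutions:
 g(b) = C1 - b^4/18 + 14*b^3/45 + 2*b^2/9


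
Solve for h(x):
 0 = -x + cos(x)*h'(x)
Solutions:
 h(x) = C1 + Integral(x/cos(x), x)


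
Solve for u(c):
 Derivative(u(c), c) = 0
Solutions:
 u(c) = C1


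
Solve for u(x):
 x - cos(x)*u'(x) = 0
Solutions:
 u(x) = C1 + Integral(x/cos(x), x)


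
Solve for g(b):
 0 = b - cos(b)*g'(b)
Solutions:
 g(b) = C1 + Integral(b/cos(b), b)


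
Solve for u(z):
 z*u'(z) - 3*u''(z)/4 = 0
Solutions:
 u(z) = C1 + C2*erfi(sqrt(6)*z/3)


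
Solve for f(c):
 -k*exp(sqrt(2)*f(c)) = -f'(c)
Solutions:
 f(c) = sqrt(2)*(2*log(-1/(C1 + c*k)) - log(2))/4


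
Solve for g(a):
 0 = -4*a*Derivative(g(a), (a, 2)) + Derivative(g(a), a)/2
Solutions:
 g(a) = C1 + C2*a^(9/8)


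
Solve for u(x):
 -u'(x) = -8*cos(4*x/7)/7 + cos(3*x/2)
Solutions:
 u(x) = C1 + 2*sin(4*x/7) - 2*sin(3*x/2)/3


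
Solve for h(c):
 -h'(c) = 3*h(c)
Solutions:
 h(c) = C1*exp(-3*c)


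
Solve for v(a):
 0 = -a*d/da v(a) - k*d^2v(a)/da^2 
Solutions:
 v(a) = C1 + C2*sqrt(k)*erf(sqrt(2)*a*sqrt(1/k)/2)


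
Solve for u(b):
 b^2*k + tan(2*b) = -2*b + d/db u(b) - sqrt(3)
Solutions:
 u(b) = C1 + b^3*k/3 + b^2 + sqrt(3)*b - log(cos(2*b))/2


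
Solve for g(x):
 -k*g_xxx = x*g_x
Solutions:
 g(x) = C1 + Integral(C2*airyai(x*(-1/k)^(1/3)) + C3*airybi(x*(-1/k)^(1/3)), x)


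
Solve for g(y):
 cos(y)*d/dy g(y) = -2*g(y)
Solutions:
 g(y) = C1*(sin(y) - 1)/(sin(y) + 1)


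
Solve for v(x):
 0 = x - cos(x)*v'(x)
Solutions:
 v(x) = C1 + Integral(x/cos(x), x)


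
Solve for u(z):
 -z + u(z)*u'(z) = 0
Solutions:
 u(z) = -sqrt(C1 + z^2)
 u(z) = sqrt(C1 + z^2)


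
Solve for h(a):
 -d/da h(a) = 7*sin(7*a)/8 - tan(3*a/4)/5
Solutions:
 h(a) = C1 - 4*log(cos(3*a/4))/15 + cos(7*a)/8


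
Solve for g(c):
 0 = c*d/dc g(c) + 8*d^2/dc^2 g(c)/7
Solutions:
 g(c) = C1 + C2*erf(sqrt(7)*c/4)


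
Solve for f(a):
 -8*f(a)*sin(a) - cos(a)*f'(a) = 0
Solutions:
 f(a) = C1*cos(a)^8


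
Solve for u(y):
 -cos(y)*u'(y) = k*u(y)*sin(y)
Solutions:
 u(y) = C1*exp(k*log(cos(y)))


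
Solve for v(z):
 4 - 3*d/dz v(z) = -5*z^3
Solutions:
 v(z) = C1 + 5*z^4/12 + 4*z/3


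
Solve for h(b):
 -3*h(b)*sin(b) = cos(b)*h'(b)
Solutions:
 h(b) = C1*cos(b)^3


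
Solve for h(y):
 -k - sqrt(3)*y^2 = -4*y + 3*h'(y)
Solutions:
 h(y) = C1 - k*y/3 - sqrt(3)*y^3/9 + 2*y^2/3


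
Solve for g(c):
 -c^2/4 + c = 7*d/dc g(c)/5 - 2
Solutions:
 g(c) = C1 - 5*c^3/84 + 5*c^2/14 + 10*c/7


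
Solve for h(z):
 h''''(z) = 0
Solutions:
 h(z) = C1 + C2*z + C3*z^2 + C4*z^3


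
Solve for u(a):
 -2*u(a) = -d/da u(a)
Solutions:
 u(a) = C1*exp(2*a)


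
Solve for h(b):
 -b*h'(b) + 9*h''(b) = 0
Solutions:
 h(b) = C1 + C2*erfi(sqrt(2)*b/6)


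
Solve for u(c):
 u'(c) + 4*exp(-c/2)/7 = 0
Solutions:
 u(c) = C1 + 8*exp(-c/2)/7


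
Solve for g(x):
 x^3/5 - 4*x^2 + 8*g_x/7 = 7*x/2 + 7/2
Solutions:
 g(x) = C1 - 7*x^4/160 + 7*x^3/6 + 49*x^2/32 + 49*x/16


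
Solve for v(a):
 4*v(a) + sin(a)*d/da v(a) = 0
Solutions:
 v(a) = C1*(cos(a)^2 + 2*cos(a) + 1)/(cos(a)^2 - 2*cos(a) + 1)


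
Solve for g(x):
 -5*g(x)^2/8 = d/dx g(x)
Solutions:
 g(x) = 8/(C1 + 5*x)


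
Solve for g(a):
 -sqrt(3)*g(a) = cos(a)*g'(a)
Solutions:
 g(a) = C1*(sin(a) - 1)^(sqrt(3)/2)/(sin(a) + 1)^(sqrt(3)/2)


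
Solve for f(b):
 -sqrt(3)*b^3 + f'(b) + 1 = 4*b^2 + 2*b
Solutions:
 f(b) = C1 + sqrt(3)*b^4/4 + 4*b^3/3 + b^2 - b


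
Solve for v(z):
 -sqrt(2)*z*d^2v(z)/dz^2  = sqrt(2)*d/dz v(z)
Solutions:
 v(z) = C1 + C2*log(z)


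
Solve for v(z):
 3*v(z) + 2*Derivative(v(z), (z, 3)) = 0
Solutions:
 v(z) = C3*exp(-2^(2/3)*3^(1/3)*z/2) + (C1*sin(2^(2/3)*3^(5/6)*z/4) + C2*cos(2^(2/3)*3^(5/6)*z/4))*exp(2^(2/3)*3^(1/3)*z/4)


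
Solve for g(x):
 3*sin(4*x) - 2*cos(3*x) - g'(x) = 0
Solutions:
 g(x) = C1 - 2*sin(3*x)/3 - 3*cos(4*x)/4


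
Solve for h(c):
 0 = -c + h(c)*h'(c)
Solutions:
 h(c) = -sqrt(C1 + c^2)
 h(c) = sqrt(C1 + c^2)


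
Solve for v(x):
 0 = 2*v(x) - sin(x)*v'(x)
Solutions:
 v(x) = C1*(cos(x) - 1)/(cos(x) + 1)


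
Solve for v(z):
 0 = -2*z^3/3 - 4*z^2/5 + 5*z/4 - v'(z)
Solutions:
 v(z) = C1 - z^4/6 - 4*z^3/15 + 5*z^2/8


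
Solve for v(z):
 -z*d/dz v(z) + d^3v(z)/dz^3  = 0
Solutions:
 v(z) = C1 + Integral(C2*airyai(z) + C3*airybi(z), z)


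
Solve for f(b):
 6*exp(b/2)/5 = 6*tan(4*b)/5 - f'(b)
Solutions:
 f(b) = C1 - 12*exp(b/2)/5 - 3*log(cos(4*b))/10


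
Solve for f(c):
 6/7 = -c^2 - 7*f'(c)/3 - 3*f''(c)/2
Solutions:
 f(c) = C1 + C2*exp(-14*c/9) - c^3/7 + 27*c^2/98 - 495*c/686


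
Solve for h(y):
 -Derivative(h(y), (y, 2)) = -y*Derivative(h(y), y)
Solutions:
 h(y) = C1 + C2*erfi(sqrt(2)*y/2)


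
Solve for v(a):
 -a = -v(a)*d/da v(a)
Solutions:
 v(a) = -sqrt(C1 + a^2)
 v(a) = sqrt(C1 + a^2)


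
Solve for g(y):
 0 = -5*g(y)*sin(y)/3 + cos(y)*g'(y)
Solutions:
 g(y) = C1/cos(y)^(5/3)


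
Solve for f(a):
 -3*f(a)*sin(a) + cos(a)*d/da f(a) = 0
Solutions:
 f(a) = C1/cos(a)^3


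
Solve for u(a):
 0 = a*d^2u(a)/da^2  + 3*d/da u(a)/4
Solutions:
 u(a) = C1 + C2*a^(1/4)


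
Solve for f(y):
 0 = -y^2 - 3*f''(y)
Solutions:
 f(y) = C1 + C2*y - y^4/36


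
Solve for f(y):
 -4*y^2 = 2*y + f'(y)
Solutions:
 f(y) = C1 - 4*y^3/3 - y^2


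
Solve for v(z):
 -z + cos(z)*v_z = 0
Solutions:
 v(z) = C1 + Integral(z/cos(z), z)


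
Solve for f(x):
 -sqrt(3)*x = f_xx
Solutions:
 f(x) = C1 + C2*x - sqrt(3)*x^3/6


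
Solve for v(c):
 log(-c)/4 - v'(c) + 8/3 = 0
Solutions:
 v(c) = C1 + c*log(-c)/4 + 29*c/12


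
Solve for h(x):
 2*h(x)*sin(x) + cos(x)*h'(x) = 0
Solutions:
 h(x) = C1*cos(x)^2


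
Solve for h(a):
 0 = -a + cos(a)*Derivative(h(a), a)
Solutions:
 h(a) = C1 + Integral(a/cos(a), a)


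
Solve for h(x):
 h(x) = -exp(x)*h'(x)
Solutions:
 h(x) = C1*exp(exp(-x))


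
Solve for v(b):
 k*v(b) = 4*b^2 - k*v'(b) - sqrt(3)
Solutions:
 v(b) = C1*exp(-b) + 4*b^2/k - 8*b/k - sqrt(3)/k + 8/k


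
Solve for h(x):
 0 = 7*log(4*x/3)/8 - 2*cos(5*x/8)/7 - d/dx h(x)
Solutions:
 h(x) = C1 + 7*x*log(x)/8 - 7*x*log(3)/8 - 7*x/8 + 7*x*log(2)/4 - 16*sin(5*x/8)/35


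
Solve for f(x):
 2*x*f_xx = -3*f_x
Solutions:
 f(x) = C1 + C2/sqrt(x)


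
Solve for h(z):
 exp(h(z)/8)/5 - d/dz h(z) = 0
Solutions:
 h(z) = 8*log(-1/(C1 + z)) + 8*log(40)


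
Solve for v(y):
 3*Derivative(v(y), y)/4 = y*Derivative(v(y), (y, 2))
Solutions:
 v(y) = C1 + C2*y^(7/4)


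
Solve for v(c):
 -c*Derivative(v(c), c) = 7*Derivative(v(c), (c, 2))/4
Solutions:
 v(c) = C1 + C2*erf(sqrt(14)*c/7)


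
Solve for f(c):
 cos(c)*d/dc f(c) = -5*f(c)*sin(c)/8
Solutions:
 f(c) = C1*cos(c)^(5/8)


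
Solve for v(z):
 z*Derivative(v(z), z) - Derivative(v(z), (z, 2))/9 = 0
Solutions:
 v(z) = C1 + C2*erfi(3*sqrt(2)*z/2)


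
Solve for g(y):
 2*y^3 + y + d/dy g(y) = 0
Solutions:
 g(y) = C1 - y^4/2 - y^2/2


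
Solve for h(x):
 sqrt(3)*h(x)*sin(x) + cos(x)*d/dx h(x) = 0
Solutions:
 h(x) = C1*cos(x)^(sqrt(3))


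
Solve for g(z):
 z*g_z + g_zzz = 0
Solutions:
 g(z) = C1 + Integral(C2*airyai(-z) + C3*airybi(-z), z)


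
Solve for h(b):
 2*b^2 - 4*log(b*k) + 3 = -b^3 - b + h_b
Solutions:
 h(b) = C1 + b^4/4 + 2*b^3/3 + b^2/2 - 4*b*log(b*k) + 7*b


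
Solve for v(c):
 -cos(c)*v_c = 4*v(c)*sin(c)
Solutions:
 v(c) = C1*cos(c)^4


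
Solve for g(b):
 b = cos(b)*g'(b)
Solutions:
 g(b) = C1 + Integral(b/cos(b), b)


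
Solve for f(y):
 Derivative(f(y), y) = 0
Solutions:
 f(y) = C1


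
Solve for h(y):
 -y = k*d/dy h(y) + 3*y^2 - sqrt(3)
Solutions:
 h(y) = C1 - y^3/k - y^2/(2*k) + sqrt(3)*y/k


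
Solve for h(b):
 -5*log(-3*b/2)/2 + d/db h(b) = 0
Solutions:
 h(b) = C1 + 5*b*log(-b)/2 + 5*b*(-1 - log(2) + log(3))/2


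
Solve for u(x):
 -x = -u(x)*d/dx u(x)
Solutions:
 u(x) = -sqrt(C1 + x^2)
 u(x) = sqrt(C1 + x^2)


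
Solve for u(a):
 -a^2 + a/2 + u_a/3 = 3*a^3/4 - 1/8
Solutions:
 u(a) = C1 + 9*a^4/16 + a^3 - 3*a^2/4 - 3*a/8


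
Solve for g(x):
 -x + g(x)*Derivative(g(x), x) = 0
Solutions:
 g(x) = -sqrt(C1 + x^2)
 g(x) = sqrt(C1 + x^2)


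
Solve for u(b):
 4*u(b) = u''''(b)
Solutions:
 u(b) = C1*exp(-sqrt(2)*b) + C2*exp(sqrt(2)*b) + C3*sin(sqrt(2)*b) + C4*cos(sqrt(2)*b)


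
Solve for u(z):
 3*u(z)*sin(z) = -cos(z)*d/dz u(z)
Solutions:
 u(z) = C1*cos(z)^3


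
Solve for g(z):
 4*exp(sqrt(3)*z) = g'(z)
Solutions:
 g(z) = C1 + 4*sqrt(3)*exp(sqrt(3)*z)/3


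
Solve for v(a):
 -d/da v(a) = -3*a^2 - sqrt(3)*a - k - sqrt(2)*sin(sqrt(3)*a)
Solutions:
 v(a) = C1 + a^3 + sqrt(3)*a^2/2 + a*k - sqrt(6)*cos(sqrt(3)*a)/3


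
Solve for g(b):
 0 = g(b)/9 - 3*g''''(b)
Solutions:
 g(b) = C1*exp(-3^(1/4)*b/3) + C2*exp(3^(1/4)*b/3) + C3*sin(3^(1/4)*b/3) + C4*cos(3^(1/4)*b/3)


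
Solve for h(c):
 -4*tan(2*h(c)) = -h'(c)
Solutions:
 h(c) = -asin(C1*exp(8*c))/2 + pi/2
 h(c) = asin(C1*exp(8*c))/2


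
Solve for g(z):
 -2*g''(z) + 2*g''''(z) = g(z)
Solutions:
 g(z) = C1*exp(-sqrt(2)*z*sqrt(1 + sqrt(3))/2) + C2*exp(sqrt(2)*z*sqrt(1 + sqrt(3))/2) + C3*sin(sqrt(2)*z*sqrt(-1 + sqrt(3))/2) + C4*cos(sqrt(2)*z*sqrt(-1 + sqrt(3))/2)


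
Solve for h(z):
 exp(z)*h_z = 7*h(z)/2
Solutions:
 h(z) = C1*exp(-7*exp(-z)/2)


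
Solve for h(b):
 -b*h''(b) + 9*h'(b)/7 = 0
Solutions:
 h(b) = C1 + C2*b^(16/7)


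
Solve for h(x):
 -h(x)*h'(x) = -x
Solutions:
 h(x) = -sqrt(C1 + x^2)
 h(x) = sqrt(C1 + x^2)


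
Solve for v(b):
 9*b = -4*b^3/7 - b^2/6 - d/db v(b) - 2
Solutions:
 v(b) = C1 - b^4/7 - b^3/18 - 9*b^2/2 - 2*b


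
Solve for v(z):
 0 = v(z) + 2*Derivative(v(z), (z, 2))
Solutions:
 v(z) = C1*sin(sqrt(2)*z/2) + C2*cos(sqrt(2)*z/2)


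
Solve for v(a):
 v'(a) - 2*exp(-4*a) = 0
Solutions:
 v(a) = C1 - exp(-4*a)/2


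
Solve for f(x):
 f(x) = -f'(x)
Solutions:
 f(x) = C1*exp(-x)


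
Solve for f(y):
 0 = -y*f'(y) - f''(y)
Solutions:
 f(y) = C1 + C2*erf(sqrt(2)*y/2)


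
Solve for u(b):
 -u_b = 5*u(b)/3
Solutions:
 u(b) = C1*exp(-5*b/3)


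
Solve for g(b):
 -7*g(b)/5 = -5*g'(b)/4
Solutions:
 g(b) = C1*exp(28*b/25)


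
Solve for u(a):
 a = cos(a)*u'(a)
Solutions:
 u(a) = C1 + Integral(a/cos(a), a)


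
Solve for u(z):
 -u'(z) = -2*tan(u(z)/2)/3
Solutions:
 u(z) = -2*asin(C1*exp(z/3)) + 2*pi
 u(z) = 2*asin(C1*exp(z/3))


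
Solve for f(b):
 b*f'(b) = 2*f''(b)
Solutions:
 f(b) = C1 + C2*erfi(b/2)


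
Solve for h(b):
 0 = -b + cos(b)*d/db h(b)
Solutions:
 h(b) = C1 + Integral(b/cos(b), b)


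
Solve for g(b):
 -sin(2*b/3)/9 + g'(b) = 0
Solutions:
 g(b) = C1 - cos(2*b/3)/6


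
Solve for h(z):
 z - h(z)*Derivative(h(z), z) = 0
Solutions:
 h(z) = -sqrt(C1 + z^2)
 h(z) = sqrt(C1 + z^2)


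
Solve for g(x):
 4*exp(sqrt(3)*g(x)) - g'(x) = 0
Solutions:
 g(x) = sqrt(3)*(2*log(-1/(C1 + 4*x)) - log(3))/6


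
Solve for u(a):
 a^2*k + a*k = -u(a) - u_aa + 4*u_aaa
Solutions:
 u(a) = C1*exp(a*(-(12*sqrt(327) + 217)^(1/3) - 1/(12*sqrt(327) + 217)^(1/3) + 2)/24)*sin(sqrt(3)*a*(-(12*sqrt(327) + 217)^(1/3) + (12*sqrt(327) + 217)^(-1/3))/24) + C2*exp(a*(-(12*sqrt(327) + 217)^(1/3) - 1/(12*sqrt(327) + 217)^(1/3) + 2)/24)*cos(sqrt(3)*a*(-(12*sqrt(327) + 217)^(1/3) + (12*sqrt(327) + 217)^(-1/3))/24) + C3*exp(a*((12*sqrt(327) + 217)^(-1/3) + 1 + (12*sqrt(327) + 217)^(1/3))/12) - a^2*k - a*k + 2*k


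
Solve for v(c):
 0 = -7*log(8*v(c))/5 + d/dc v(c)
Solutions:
 -5*Integral(1/(log(_y) + 3*log(2)), (_y, v(c)))/7 = C1 - c


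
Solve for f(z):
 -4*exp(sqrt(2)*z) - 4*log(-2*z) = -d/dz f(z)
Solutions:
 f(z) = C1 + 4*z*log(-z) + 4*z*(-1 + log(2)) + 2*sqrt(2)*exp(sqrt(2)*z)


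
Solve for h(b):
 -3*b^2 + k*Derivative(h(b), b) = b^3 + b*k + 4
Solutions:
 h(b) = C1 + b^4/(4*k) + b^3/k + b^2/2 + 4*b/k


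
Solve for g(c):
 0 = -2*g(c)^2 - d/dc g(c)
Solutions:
 g(c) = 1/(C1 + 2*c)


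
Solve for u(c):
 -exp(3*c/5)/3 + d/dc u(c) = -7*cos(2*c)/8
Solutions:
 u(c) = C1 + 5*exp(3*c/5)/9 - 7*sin(2*c)/16


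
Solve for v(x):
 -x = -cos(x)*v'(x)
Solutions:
 v(x) = C1 + Integral(x/cos(x), x)


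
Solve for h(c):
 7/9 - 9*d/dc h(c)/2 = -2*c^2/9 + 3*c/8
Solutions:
 h(c) = C1 + 4*c^3/243 - c^2/24 + 14*c/81


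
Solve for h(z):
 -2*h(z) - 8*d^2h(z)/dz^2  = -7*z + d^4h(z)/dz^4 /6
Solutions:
 h(z) = C1*sin(sqrt(2)*z*sqrt(12 - sqrt(141))) + C2*sin(sqrt(2)*z*sqrt(sqrt(141) + 12)) + C3*cos(sqrt(2)*z*sqrt(12 - sqrt(141))) + C4*cos(sqrt(2)*z*sqrt(sqrt(141) + 12)) + 7*z/2


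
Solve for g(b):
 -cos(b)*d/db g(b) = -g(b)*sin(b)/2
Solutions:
 g(b) = C1/sqrt(cos(b))


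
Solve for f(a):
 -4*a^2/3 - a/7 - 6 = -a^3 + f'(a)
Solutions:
 f(a) = C1 + a^4/4 - 4*a^3/9 - a^2/14 - 6*a


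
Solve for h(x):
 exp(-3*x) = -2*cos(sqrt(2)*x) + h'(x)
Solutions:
 h(x) = C1 + sqrt(2)*sin(sqrt(2)*x) - exp(-3*x)/3


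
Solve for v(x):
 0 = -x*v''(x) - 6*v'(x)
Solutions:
 v(x) = C1 + C2/x^5


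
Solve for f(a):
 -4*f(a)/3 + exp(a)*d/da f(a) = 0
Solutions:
 f(a) = C1*exp(-4*exp(-a)/3)


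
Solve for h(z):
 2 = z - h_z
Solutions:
 h(z) = C1 + z^2/2 - 2*z


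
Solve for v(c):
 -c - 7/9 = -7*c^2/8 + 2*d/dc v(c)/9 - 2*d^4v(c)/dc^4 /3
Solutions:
 v(c) = C1 + C4*exp(3^(2/3)*c/3) + 21*c^3/16 - 9*c^2/4 - 7*c/2 + (C2*sin(3^(1/6)*c/2) + C3*cos(3^(1/6)*c/2))*exp(-3^(2/3)*c/6)


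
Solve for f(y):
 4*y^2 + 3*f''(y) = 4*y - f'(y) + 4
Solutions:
 f(y) = C1 + C2*exp(-y/3) - 4*y^3/3 + 14*y^2 - 80*y


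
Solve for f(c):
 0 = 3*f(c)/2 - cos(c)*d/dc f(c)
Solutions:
 f(c) = C1*(sin(c) + 1)^(3/4)/(sin(c) - 1)^(3/4)


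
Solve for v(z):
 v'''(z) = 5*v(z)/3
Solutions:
 v(z) = C3*exp(3^(2/3)*5^(1/3)*z/3) + (C1*sin(3^(1/6)*5^(1/3)*z/2) + C2*cos(3^(1/6)*5^(1/3)*z/2))*exp(-3^(2/3)*5^(1/3)*z/6)


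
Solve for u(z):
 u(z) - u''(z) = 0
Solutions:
 u(z) = C1*exp(-z) + C2*exp(z)


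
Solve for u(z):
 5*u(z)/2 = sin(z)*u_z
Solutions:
 u(z) = C1*(cos(z) - 1)^(5/4)/(cos(z) + 1)^(5/4)


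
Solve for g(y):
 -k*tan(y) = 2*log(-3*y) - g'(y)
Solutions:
 g(y) = C1 - k*log(cos(y)) + 2*y*log(-y) - 2*y + 2*y*log(3)


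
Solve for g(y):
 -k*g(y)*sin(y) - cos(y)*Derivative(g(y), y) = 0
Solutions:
 g(y) = C1*exp(k*log(cos(y)))


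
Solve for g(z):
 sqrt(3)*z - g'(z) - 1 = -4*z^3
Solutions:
 g(z) = C1 + z^4 + sqrt(3)*z^2/2 - z


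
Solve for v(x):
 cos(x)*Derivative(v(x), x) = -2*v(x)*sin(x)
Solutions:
 v(x) = C1*cos(x)^2


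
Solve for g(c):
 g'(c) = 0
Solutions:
 g(c) = C1


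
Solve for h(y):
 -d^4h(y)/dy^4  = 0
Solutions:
 h(y) = C1 + C2*y + C3*y^2 + C4*y^3


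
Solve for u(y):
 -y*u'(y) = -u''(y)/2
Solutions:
 u(y) = C1 + C2*erfi(y)


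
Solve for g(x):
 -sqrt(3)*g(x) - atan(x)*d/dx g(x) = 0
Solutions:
 g(x) = C1*exp(-sqrt(3)*Integral(1/atan(x), x))


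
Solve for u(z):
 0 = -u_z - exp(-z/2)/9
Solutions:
 u(z) = C1 + 2*exp(-z/2)/9


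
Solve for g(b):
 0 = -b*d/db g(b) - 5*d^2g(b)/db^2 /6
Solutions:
 g(b) = C1 + C2*erf(sqrt(15)*b/5)


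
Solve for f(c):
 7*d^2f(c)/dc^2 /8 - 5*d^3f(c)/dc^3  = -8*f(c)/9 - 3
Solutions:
 f(c) = C1*exp(c*(-(320*sqrt(231429) + 153943)^(1/3) - 49/(320*sqrt(231429) + 153943)^(1/3) + 14)/240)*sin(sqrt(3)*c*(-(320*sqrt(231429) + 153943)^(1/3) + 49/(320*sqrt(231429) + 153943)^(1/3))/240) + C2*exp(c*(-(320*sqrt(231429) + 153943)^(1/3) - 49/(320*sqrt(231429) + 153943)^(1/3) + 14)/240)*cos(sqrt(3)*c*(-(320*sqrt(231429) + 153943)^(1/3) + 49/(320*sqrt(231429) + 153943)^(1/3))/240) + C3*exp(c*(49/(320*sqrt(231429) + 153943)^(1/3) + 7 + (320*sqrt(231429) + 153943)^(1/3))/120) - 27/8


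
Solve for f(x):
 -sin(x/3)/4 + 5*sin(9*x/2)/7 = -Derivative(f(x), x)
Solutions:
 f(x) = C1 - 3*cos(x/3)/4 + 10*cos(9*x/2)/63


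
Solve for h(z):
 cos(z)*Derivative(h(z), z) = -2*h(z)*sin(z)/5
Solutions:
 h(z) = C1*cos(z)^(2/5)


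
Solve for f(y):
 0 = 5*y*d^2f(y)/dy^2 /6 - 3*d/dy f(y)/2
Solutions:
 f(y) = C1 + C2*y^(14/5)


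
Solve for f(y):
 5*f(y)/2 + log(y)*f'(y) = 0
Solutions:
 f(y) = C1*exp(-5*li(y)/2)


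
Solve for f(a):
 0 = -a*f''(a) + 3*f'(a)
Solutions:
 f(a) = C1 + C2*a^4


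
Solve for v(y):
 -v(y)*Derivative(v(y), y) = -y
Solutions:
 v(y) = -sqrt(C1 + y^2)
 v(y) = sqrt(C1 + y^2)


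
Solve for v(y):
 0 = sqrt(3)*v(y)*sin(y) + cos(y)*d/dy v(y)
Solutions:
 v(y) = C1*cos(y)^(sqrt(3))


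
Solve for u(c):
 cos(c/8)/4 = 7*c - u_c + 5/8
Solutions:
 u(c) = C1 + 7*c^2/2 + 5*c/8 - 2*sin(c/8)


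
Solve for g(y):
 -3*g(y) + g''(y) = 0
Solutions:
 g(y) = C1*exp(-sqrt(3)*y) + C2*exp(sqrt(3)*y)


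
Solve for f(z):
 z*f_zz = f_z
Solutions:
 f(z) = C1 + C2*z^2


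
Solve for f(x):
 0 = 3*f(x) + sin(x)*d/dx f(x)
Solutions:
 f(x) = C1*(cos(x) + 1)^(3/2)/(cos(x) - 1)^(3/2)


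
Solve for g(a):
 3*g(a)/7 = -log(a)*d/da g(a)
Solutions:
 g(a) = C1*exp(-3*li(a)/7)


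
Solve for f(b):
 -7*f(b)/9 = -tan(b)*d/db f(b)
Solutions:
 f(b) = C1*sin(b)^(7/9)


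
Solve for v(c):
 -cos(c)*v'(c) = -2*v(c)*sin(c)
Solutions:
 v(c) = C1/cos(c)^2


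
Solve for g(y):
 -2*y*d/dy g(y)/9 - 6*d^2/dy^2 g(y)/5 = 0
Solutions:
 g(y) = C1 + C2*erf(sqrt(30)*y/18)


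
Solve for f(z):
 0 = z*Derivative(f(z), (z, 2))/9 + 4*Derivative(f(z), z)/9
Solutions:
 f(z) = C1 + C2/z^3


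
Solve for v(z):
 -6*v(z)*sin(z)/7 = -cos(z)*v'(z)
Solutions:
 v(z) = C1/cos(z)^(6/7)


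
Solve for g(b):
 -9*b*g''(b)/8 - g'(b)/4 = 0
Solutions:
 g(b) = C1 + C2*b^(7/9)


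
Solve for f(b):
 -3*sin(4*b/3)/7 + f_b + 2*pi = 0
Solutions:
 f(b) = C1 - 2*pi*b - 9*cos(4*b/3)/28


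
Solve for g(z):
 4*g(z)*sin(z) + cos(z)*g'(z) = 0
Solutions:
 g(z) = C1*cos(z)^4


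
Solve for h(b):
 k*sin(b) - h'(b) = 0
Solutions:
 h(b) = C1 - k*cos(b)


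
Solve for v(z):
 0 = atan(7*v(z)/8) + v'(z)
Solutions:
 Integral(1/atan(7*_y/8), (_y, v(z))) = C1 - z


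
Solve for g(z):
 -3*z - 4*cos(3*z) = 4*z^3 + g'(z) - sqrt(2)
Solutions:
 g(z) = C1 - z^4 - 3*z^2/2 + sqrt(2)*z - 4*sin(3*z)/3


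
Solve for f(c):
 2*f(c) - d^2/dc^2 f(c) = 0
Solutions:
 f(c) = C1*exp(-sqrt(2)*c) + C2*exp(sqrt(2)*c)


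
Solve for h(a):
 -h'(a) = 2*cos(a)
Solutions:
 h(a) = C1 - 2*sin(a)


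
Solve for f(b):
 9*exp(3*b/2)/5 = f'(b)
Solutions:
 f(b) = C1 + 6*exp(3*b/2)/5


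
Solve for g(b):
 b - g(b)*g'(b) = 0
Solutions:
 g(b) = -sqrt(C1 + b^2)
 g(b) = sqrt(C1 + b^2)


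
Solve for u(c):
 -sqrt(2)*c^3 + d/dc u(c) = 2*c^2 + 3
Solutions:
 u(c) = C1 + sqrt(2)*c^4/4 + 2*c^3/3 + 3*c


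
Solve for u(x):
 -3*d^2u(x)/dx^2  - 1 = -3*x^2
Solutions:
 u(x) = C1 + C2*x + x^4/12 - x^2/6


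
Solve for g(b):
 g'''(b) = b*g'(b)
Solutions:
 g(b) = C1 + Integral(C2*airyai(b) + C3*airybi(b), b)


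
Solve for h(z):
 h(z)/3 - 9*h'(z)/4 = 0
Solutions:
 h(z) = C1*exp(4*z/27)


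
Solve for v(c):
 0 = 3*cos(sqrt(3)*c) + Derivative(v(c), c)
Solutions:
 v(c) = C1 - sqrt(3)*sin(sqrt(3)*c)


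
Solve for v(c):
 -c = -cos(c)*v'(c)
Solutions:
 v(c) = C1 + Integral(c/cos(c), c)


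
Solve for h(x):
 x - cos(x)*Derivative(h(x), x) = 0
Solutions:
 h(x) = C1 + Integral(x/cos(x), x)


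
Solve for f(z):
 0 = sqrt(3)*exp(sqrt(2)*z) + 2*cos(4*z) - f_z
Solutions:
 f(z) = C1 + sqrt(6)*exp(sqrt(2)*z)/2 + sin(4*z)/2


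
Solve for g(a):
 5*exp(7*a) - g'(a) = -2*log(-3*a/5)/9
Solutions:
 g(a) = C1 + 2*a*log(-a)/9 + 2*a*(-log(5) - 1 + log(3))/9 + 5*exp(7*a)/7


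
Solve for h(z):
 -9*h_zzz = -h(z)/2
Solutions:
 h(z) = C3*exp(12^(1/3)*z/6) + (C1*sin(2^(2/3)*3^(5/6)*z/12) + C2*cos(2^(2/3)*3^(5/6)*z/12))*exp(-12^(1/3)*z/12)


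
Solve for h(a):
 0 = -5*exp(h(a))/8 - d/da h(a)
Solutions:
 h(a) = log(1/(C1 + 5*a)) + 3*log(2)


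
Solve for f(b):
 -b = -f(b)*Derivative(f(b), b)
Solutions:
 f(b) = -sqrt(C1 + b^2)
 f(b) = sqrt(C1 + b^2)


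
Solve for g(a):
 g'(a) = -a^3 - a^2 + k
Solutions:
 g(a) = C1 - a^4/4 - a^3/3 + a*k


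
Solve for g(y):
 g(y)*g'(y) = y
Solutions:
 g(y) = -sqrt(C1 + y^2)
 g(y) = sqrt(C1 + y^2)


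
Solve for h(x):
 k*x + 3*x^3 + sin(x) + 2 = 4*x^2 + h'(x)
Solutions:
 h(x) = C1 + k*x^2/2 + 3*x^4/4 - 4*x^3/3 + 2*x - cos(x)


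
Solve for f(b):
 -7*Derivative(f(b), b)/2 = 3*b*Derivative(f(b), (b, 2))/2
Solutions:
 f(b) = C1 + C2/b^(4/3)


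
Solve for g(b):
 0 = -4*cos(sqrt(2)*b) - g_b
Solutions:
 g(b) = C1 - 2*sqrt(2)*sin(sqrt(2)*b)


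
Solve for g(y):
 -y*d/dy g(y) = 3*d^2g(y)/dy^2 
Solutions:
 g(y) = C1 + C2*erf(sqrt(6)*y/6)


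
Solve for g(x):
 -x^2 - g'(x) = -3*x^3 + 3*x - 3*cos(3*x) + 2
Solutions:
 g(x) = C1 + 3*x^4/4 - x^3/3 - 3*x^2/2 - 2*x + sin(3*x)


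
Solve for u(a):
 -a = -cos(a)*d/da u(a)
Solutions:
 u(a) = C1 + Integral(a/cos(a), a)


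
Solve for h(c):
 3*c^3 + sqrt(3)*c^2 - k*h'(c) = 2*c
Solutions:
 h(c) = C1 + 3*c^4/(4*k) + sqrt(3)*c^3/(3*k) - c^2/k


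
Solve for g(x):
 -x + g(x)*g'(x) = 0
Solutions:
 g(x) = -sqrt(C1 + x^2)
 g(x) = sqrt(C1 + x^2)


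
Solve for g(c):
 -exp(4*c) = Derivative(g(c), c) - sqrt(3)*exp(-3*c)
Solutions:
 g(c) = C1 - exp(4*c)/4 - sqrt(3)*exp(-3*c)/3


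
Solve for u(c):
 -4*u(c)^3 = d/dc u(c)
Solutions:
 u(c) = -sqrt(2)*sqrt(-1/(C1 - 4*c))/2
 u(c) = sqrt(2)*sqrt(-1/(C1 - 4*c))/2


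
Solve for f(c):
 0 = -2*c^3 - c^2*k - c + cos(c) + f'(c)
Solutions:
 f(c) = C1 + c^4/2 + c^3*k/3 + c^2/2 - sin(c)


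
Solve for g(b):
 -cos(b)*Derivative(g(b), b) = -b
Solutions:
 g(b) = C1 + Integral(b/cos(b), b)


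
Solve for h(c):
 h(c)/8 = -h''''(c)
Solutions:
 h(c) = (C1*sin(2^(3/4)*c/4) + C2*cos(2^(3/4)*c/4))*exp(-2^(3/4)*c/4) + (C3*sin(2^(3/4)*c/4) + C4*cos(2^(3/4)*c/4))*exp(2^(3/4)*c/4)


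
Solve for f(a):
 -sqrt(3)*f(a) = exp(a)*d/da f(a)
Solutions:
 f(a) = C1*exp(sqrt(3)*exp(-a))


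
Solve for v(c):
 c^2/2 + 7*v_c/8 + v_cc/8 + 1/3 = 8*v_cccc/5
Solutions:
 v(c) = C1 + C2*exp(-15^(1/3)*c*(15^(1/3)/(sqrt(63489) + 252)^(1/3) + (sqrt(63489) + 252)^(1/3))/48)*sin(3^(1/6)*5^(1/3)*c*(-3^(2/3)*(sqrt(63489) + 252)^(1/3) + 3*5^(1/3)/(sqrt(63489) + 252)^(1/3))/48) + C3*exp(-15^(1/3)*c*(15^(1/3)/(sqrt(63489) + 252)^(1/3) + (sqrt(63489) + 252)^(1/3))/48)*cos(3^(1/6)*5^(1/3)*c*(-3^(2/3)*(sqrt(63489) + 252)^(1/3) + 3*5^(1/3)/(sqrt(63489) + 252)^(1/3))/48) + C4*exp(15^(1/3)*c*(15^(1/3)/(sqrt(63489) + 252)^(1/3) + (sqrt(63489) + 252)^(1/3))/24) - 4*c^3/21 + 4*c^2/49 - 416*c/1029


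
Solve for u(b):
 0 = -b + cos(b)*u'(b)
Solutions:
 u(b) = C1 + Integral(b/cos(b), b)


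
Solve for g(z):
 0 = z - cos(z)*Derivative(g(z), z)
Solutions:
 g(z) = C1 + Integral(z/cos(z), z)


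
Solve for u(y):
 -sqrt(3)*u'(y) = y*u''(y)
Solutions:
 u(y) = C1 + C2*y^(1 - sqrt(3))


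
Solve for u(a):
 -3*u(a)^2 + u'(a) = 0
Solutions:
 u(a) = -1/(C1 + 3*a)


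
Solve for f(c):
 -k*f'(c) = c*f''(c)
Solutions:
 f(c) = C1 + c^(1 - re(k))*(C2*sin(log(c)*Abs(im(k))) + C3*cos(log(c)*im(k)))


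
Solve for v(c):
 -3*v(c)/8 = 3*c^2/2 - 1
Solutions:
 v(c) = 8/3 - 4*c^2


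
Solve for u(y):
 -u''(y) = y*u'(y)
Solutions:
 u(y) = C1 + C2*erf(sqrt(2)*y/2)


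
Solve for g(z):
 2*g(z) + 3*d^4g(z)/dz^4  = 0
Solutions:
 g(z) = (C1*sin(6^(3/4)*z/6) + C2*cos(6^(3/4)*z/6))*exp(-6^(3/4)*z/6) + (C3*sin(6^(3/4)*z/6) + C4*cos(6^(3/4)*z/6))*exp(6^(3/4)*z/6)


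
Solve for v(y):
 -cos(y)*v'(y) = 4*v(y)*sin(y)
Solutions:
 v(y) = C1*cos(y)^4


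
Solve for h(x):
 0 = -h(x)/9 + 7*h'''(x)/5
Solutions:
 h(x) = C3*exp(735^(1/3)*x/21) + (C1*sin(245^(1/3)*3^(5/6)*x/42) + C2*cos(245^(1/3)*3^(5/6)*x/42))*exp(-735^(1/3)*x/42)


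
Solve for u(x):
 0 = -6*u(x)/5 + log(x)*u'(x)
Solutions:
 u(x) = C1*exp(6*li(x)/5)


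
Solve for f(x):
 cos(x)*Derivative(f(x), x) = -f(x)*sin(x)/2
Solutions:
 f(x) = C1*sqrt(cos(x))


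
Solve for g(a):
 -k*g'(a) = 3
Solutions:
 g(a) = C1 - 3*a/k


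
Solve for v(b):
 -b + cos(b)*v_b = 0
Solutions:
 v(b) = C1 + Integral(b/cos(b), b)


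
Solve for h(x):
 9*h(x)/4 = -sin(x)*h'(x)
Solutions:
 h(x) = C1*(cos(x) + 1)^(9/8)/(cos(x) - 1)^(9/8)


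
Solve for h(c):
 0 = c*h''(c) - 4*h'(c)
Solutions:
 h(c) = C1 + C2*c^5


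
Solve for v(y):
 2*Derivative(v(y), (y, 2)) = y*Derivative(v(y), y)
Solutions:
 v(y) = C1 + C2*erfi(y/2)


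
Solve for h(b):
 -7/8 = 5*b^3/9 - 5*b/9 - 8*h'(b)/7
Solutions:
 h(b) = C1 + 35*b^4/288 - 35*b^2/144 + 49*b/64


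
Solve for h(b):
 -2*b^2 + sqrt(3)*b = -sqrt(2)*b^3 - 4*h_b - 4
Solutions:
 h(b) = C1 - sqrt(2)*b^4/16 + b^3/6 - sqrt(3)*b^2/8 - b


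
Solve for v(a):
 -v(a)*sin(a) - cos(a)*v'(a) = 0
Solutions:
 v(a) = C1*cos(a)


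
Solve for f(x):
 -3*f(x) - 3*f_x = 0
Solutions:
 f(x) = C1*exp(-x)


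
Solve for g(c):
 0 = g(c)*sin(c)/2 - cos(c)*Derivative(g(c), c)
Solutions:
 g(c) = C1/sqrt(cos(c))


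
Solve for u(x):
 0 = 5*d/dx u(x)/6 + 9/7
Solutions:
 u(x) = C1 - 54*x/35


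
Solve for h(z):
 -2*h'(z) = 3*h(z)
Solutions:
 h(z) = C1*exp(-3*z/2)


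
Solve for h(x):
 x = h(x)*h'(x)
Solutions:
 h(x) = -sqrt(C1 + x^2)
 h(x) = sqrt(C1 + x^2)


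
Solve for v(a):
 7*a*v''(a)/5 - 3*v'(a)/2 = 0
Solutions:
 v(a) = C1 + C2*a^(29/14)


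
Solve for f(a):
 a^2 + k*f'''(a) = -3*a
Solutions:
 f(a) = C1 + C2*a + C3*a^2 - a^5/(60*k) - a^4/(8*k)


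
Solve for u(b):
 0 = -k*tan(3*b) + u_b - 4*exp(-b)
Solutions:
 u(b) = C1 + k*log(tan(3*b)^2 + 1)/6 - 4*exp(-b)


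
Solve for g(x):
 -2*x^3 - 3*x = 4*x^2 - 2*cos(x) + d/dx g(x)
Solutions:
 g(x) = C1 - x^4/2 - 4*x^3/3 - 3*x^2/2 + 2*sin(x)


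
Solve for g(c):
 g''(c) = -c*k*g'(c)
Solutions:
 g(c) = Piecewise((-sqrt(2)*sqrt(pi)*C1*erf(sqrt(2)*c*sqrt(k)/2)/(2*sqrt(k)) - C2, (k > 0) | (k < 0)), (-C1*c - C2, True))


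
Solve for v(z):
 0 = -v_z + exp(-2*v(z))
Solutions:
 v(z) = log(-sqrt(C1 + 2*z))
 v(z) = log(C1 + 2*z)/2


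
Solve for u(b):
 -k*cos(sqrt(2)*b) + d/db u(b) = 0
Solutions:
 u(b) = C1 + sqrt(2)*k*sin(sqrt(2)*b)/2
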